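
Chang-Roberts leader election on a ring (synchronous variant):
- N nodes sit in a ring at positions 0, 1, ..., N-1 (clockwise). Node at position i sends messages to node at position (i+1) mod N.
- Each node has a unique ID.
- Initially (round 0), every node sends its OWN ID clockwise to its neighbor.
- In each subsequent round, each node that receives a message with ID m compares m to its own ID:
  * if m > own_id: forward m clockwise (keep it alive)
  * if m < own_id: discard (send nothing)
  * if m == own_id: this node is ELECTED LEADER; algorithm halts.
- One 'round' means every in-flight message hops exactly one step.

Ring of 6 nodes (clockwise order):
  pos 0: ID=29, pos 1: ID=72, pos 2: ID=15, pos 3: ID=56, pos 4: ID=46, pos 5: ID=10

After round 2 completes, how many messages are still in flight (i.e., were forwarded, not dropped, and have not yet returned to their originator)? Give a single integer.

Round 1: pos1(id72) recv 29: drop; pos2(id15) recv 72: fwd; pos3(id56) recv 15: drop; pos4(id46) recv 56: fwd; pos5(id10) recv 46: fwd; pos0(id29) recv 10: drop
Round 2: pos3(id56) recv 72: fwd; pos5(id10) recv 56: fwd; pos0(id29) recv 46: fwd
After round 2: 3 messages still in flight

Answer: 3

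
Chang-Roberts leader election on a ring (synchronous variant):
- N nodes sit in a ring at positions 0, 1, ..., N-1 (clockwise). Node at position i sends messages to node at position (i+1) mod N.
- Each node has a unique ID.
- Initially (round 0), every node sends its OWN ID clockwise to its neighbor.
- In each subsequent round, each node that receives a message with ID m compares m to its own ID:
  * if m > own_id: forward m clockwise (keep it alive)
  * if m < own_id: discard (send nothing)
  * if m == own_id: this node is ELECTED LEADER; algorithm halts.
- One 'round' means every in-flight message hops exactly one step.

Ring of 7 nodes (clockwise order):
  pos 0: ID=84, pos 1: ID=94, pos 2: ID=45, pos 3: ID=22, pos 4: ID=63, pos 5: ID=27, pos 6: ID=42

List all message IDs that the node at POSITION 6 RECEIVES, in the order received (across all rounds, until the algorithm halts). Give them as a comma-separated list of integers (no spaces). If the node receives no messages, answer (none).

Round 1: pos1(id94) recv 84: drop; pos2(id45) recv 94: fwd; pos3(id22) recv 45: fwd; pos4(id63) recv 22: drop; pos5(id27) recv 63: fwd; pos6(id42) recv 27: drop; pos0(id84) recv 42: drop
Round 2: pos3(id22) recv 94: fwd; pos4(id63) recv 45: drop; pos6(id42) recv 63: fwd
Round 3: pos4(id63) recv 94: fwd; pos0(id84) recv 63: drop
Round 4: pos5(id27) recv 94: fwd
Round 5: pos6(id42) recv 94: fwd
Round 6: pos0(id84) recv 94: fwd
Round 7: pos1(id94) recv 94: ELECTED

Answer: 27,63,94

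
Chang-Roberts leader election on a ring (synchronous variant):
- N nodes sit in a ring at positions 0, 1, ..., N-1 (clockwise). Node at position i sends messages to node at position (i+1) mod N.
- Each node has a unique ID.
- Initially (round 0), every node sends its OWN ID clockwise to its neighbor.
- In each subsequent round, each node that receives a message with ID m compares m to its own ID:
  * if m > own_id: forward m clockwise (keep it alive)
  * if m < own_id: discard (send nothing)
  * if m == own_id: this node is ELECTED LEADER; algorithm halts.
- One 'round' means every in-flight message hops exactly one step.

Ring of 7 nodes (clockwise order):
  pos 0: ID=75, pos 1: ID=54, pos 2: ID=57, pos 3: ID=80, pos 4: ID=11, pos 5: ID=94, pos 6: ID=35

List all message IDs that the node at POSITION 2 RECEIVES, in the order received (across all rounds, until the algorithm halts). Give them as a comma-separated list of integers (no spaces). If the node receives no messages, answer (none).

Round 1: pos1(id54) recv 75: fwd; pos2(id57) recv 54: drop; pos3(id80) recv 57: drop; pos4(id11) recv 80: fwd; pos5(id94) recv 11: drop; pos6(id35) recv 94: fwd; pos0(id75) recv 35: drop
Round 2: pos2(id57) recv 75: fwd; pos5(id94) recv 80: drop; pos0(id75) recv 94: fwd
Round 3: pos3(id80) recv 75: drop; pos1(id54) recv 94: fwd
Round 4: pos2(id57) recv 94: fwd
Round 5: pos3(id80) recv 94: fwd
Round 6: pos4(id11) recv 94: fwd
Round 7: pos5(id94) recv 94: ELECTED

Answer: 54,75,94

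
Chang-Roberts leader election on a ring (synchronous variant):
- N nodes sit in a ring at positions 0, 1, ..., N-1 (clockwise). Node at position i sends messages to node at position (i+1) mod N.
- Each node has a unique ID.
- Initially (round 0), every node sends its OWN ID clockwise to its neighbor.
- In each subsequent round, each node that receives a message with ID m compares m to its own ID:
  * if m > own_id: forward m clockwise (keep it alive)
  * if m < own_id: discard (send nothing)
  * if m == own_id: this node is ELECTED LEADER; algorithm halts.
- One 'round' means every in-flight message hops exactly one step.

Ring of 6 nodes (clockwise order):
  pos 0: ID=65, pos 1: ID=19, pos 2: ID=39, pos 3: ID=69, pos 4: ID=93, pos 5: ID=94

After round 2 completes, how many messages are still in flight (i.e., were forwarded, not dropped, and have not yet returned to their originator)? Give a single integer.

Round 1: pos1(id19) recv 65: fwd; pos2(id39) recv 19: drop; pos3(id69) recv 39: drop; pos4(id93) recv 69: drop; pos5(id94) recv 93: drop; pos0(id65) recv 94: fwd
Round 2: pos2(id39) recv 65: fwd; pos1(id19) recv 94: fwd
After round 2: 2 messages still in flight

Answer: 2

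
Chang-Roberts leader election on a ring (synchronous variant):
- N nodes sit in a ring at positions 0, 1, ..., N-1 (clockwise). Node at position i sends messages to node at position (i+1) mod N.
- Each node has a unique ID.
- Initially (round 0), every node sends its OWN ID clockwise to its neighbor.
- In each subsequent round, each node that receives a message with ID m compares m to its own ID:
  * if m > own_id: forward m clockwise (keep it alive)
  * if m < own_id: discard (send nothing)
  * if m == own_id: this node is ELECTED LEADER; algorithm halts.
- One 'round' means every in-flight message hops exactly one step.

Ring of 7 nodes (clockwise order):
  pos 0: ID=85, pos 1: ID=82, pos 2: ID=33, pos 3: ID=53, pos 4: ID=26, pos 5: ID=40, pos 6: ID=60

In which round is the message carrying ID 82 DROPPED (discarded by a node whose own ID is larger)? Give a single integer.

Round 1: pos1(id82) recv 85: fwd; pos2(id33) recv 82: fwd; pos3(id53) recv 33: drop; pos4(id26) recv 53: fwd; pos5(id40) recv 26: drop; pos6(id60) recv 40: drop; pos0(id85) recv 60: drop
Round 2: pos2(id33) recv 85: fwd; pos3(id53) recv 82: fwd; pos5(id40) recv 53: fwd
Round 3: pos3(id53) recv 85: fwd; pos4(id26) recv 82: fwd; pos6(id60) recv 53: drop
Round 4: pos4(id26) recv 85: fwd; pos5(id40) recv 82: fwd
Round 5: pos5(id40) recv 85: fwd; pos6(id60) recv 82: fwd
Round 6: pos6(id60) recv 85: fwd; pos0(id85) recv 82: drop
Round 7: pos0(id85) recv 85: ELECTED
Message ID 82 originates at pos 1; dropped at pos 0 in round 6

Answer: 6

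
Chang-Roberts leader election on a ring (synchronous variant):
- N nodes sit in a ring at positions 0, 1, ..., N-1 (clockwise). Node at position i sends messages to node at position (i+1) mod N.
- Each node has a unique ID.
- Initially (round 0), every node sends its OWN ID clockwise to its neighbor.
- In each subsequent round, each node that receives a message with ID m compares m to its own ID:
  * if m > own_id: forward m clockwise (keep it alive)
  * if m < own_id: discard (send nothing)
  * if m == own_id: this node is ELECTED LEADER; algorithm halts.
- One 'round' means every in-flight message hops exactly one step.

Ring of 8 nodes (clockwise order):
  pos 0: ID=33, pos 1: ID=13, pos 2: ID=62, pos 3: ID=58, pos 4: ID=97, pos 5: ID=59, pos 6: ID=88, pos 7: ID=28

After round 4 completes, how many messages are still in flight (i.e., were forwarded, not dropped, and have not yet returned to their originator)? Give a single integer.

Round 1: pos1(id13) recv 33: fwd; pos2(id62) recv 13: drop; pos3(id58) recv 62: fwd; pos4(id97) recv 58: drop; pos5(id59) recv 97: fwd; pos6(id88) recv 59: drop; pos7(id28) recv 88: fwd; pos0(id33) recv 28: drop
Round 2: pos2(id62) recv 33: drop; pos4(id97) recv 62: drop; pos6(id88) recv 97: fwd; pos0(id33) recv 88: fwd
Round 3: pos7(id28) recv 97: fwd; pos1(id13) recv 88: fwd
Round 4: pos0(id33) recv 97: fwd; pos2(id62) recv 88: fwd
After round 4: 2 messages still in flight

Answer: 2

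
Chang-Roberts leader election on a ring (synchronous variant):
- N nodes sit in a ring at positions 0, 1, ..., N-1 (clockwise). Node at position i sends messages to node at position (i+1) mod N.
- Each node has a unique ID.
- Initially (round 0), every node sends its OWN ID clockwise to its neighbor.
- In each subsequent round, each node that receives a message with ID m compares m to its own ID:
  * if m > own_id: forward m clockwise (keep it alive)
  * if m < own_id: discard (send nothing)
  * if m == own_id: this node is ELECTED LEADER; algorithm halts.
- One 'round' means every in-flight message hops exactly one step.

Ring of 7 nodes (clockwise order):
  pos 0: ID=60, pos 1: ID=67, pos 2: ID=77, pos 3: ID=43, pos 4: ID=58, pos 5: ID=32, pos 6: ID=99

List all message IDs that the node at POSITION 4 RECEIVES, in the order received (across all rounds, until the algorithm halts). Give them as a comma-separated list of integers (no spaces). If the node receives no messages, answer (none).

Answer: 43,77,99

Derivation:
Round 1: pos1(id67) recv 60: drop; pos2(id77) recv 67: drop; pos3(id43) recv 77: fwd; pos4(id58) recv 43: drop; pos5(id32) recv 58: fwd; pos6(id99) recv 32: drop; pos0(id60) recv 99: fwd
Round 2: pos4(id58) recv 77: fwd; pos6(id99) recv 58: drop; pos1(id67) recv 99: fwd
Round 3: pos5(id32) recv 77: fwd; pos2(id77) recv 99: fwd
Round 4: pos6(id99) recv 77: drop; pos3(id43) recv 99: fwd
Round 5: pos4(id58) recv 99: fwd
Round 6: pos5(id32) recv 99: fwd
Round 7: pos6(id99) recv 99: ELECTED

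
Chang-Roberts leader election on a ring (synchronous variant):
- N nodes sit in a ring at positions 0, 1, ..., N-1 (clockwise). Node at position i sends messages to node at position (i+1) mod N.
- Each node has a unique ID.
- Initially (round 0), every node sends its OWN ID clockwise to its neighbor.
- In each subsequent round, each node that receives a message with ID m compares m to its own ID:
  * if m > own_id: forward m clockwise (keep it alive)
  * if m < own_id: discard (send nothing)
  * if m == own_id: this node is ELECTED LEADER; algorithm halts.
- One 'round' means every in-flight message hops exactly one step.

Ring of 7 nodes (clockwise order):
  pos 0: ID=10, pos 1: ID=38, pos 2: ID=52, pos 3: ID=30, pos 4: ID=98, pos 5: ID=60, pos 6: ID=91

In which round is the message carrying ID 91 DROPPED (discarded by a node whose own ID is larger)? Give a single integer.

Round 1: pos1(id38) recv 10: drop; pos2(id52) recv 38: drop; pos3(id30) recv 52: fwd; pos4(id98) recv 30: drop; pos5(id60) recv 98: fwd; pos6(id91) recv 60: drop; pos0(id10) recv 91: fwd
Round 2: pos4(id98) recv 52: drop; pos6(id91) recv 98: fwd; pos1(id38) recv 91: fwd
Round 3: pos0(id10) recv 98: fwd; pos2(id52) recv 91: fwd
Round 4: pos1(id38) recv 98: fwd; pos3(id30) recv 91: fwd
Round 5: pos2(id52) recv 98: fwd; pos4(id98) recv 91: drop
Round 6: pos3(id30) recv 98: fwd
Round 7: pos4(id98) recv 98: ELECTED
Message ID 91 originates at pos 6; dropped at pos 4 in round 5

Answer: 5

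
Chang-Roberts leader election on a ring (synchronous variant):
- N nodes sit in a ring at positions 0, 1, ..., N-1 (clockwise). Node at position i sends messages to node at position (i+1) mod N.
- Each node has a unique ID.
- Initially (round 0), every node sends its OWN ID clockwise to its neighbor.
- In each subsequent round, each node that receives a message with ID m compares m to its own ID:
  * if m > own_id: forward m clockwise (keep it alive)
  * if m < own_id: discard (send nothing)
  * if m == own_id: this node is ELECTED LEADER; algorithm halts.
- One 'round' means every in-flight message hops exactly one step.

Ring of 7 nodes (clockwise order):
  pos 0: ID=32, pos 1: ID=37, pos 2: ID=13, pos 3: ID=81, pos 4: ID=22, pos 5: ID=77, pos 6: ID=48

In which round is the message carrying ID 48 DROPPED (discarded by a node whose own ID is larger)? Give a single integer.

Answer: 4

Derivation:
Round 1: pos1(id37) recv 32: drop; pos2(id13) recv 37: fwd; pos3(id81) recv 13: drop; pos4(id22) recv 81: fwd; pos5(id77) recv 22: drop; pos6(id48) recv 77: fwd; pos0(id32) recv 48: fwd
Round 2: pos3(id81) recv 37: drop; pos5(id77) recv 81: fwd; pos0(id32) recv 77: fwd; pos1(id37) recv 48: fwd
Round 3: pos6(id48) recv 81: fwd; pos1(id37) recv 77: fwd; pos2(id13) recv 48: fwd
Round 4: pos0(id32) recv 81: fwd; pos2(id13) recv 77: fwd; pos3(id81) recv 48: drop
Round 5: pos1(id37) recv 81: fwd; pos3(id81) recv 77: drop
Round 6: pos2(id13) recv 81: fwd
Round 7: pos3(id81) recv 81: ELECTED
Message ID 48 originates at pos 6; dropped at pos 3 in round 4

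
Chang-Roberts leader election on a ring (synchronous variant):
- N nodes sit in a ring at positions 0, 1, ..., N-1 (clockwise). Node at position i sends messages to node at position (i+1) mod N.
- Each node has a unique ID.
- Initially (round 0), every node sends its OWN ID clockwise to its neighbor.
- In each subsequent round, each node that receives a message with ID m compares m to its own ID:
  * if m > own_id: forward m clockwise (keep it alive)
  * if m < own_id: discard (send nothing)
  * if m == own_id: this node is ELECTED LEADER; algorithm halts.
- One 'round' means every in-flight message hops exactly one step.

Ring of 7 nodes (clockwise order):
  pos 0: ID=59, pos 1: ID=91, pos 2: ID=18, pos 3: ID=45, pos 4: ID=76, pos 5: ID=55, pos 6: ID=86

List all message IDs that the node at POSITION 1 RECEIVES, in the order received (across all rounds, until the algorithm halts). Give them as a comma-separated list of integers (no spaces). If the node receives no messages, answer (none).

Answer: 59,86,91

Derivation:
Round 1: pos1(id91) recv 59: drop; pos2(id18) recv 91: fwd; pos3(id45) recv 18: drop; pos4(id76) recv 45: drop; pos5(id55) recv 76: fwd; pos6(id86) recv 55: drop; pos0(id59) recv 86: fwd
Round 2: pos3(id45) recv 91: fwd; pos6(id86) recv 76: drop; pos1(id91) recv 86: drop
Round 3: pos4(id76) recv 91: fwd
Round 4: pos5(id55) recv 91: fwd
Round 5: pos6(id86) recv 91: fwd
Round 6: pos0(id59) recv 91: fwd
Round 7: pos1(id91) recv 91: ELECTED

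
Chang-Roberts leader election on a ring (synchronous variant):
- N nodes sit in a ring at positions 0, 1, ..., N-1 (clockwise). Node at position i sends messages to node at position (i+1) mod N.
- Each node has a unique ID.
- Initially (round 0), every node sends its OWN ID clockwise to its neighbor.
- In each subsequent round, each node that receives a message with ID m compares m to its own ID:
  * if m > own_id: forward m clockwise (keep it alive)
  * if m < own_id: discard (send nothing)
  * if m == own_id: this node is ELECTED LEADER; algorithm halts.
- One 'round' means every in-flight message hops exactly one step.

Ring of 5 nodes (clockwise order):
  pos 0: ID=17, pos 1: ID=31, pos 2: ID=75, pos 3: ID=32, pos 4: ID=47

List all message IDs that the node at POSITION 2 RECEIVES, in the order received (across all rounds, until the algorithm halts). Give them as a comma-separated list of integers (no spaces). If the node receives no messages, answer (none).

Round 1: pos1(id31) recv 17: drop; pos2(id75) recv 31: drop; pos3(id32) recv 75: fwd; pos4(id47) recv 32: drop; pos0(id17) recv 47: fwd
Round 2: pos4(id47) recv 75: fwd; pos1(id31) recv 47: fwd
Round 3: pos0(id17) recv 75: fwd; pos2(id75) recv 47: drop
Round 4: pos1(id31) recv 75: fwd
Round 5: pos2(id75) recv 75: ELECTED

Answer: 31,47,75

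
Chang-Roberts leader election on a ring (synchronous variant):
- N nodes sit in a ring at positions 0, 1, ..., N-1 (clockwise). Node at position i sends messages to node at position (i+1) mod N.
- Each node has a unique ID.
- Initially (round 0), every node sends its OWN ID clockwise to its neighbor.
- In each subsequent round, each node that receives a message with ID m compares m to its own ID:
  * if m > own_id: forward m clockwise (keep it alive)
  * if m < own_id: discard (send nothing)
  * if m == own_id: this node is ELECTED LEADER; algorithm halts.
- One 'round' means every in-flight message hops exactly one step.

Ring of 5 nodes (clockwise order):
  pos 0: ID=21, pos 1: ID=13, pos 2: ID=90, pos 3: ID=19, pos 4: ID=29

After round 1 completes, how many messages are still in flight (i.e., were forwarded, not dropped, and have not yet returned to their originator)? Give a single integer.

Round 1: pos1(id13) recv 21: fwd; pos2(id90) recv 13: drop; pos3(id19) recv 90: fwd; pos4(id29) recv 19: drop; pos0(id21) recv 29: fwd
After round 1: 3 messages still in flight

Answer: 3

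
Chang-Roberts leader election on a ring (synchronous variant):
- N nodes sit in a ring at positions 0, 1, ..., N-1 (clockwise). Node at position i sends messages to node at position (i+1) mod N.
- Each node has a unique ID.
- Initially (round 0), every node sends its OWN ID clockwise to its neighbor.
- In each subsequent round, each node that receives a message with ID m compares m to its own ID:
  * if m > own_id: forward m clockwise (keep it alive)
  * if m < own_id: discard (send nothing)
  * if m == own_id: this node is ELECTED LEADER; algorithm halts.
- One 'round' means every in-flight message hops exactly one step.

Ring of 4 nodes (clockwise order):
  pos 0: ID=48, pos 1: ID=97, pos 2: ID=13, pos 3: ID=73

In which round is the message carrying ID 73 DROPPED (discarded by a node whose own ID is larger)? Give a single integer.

Round 1: pos1(id97) recv 48: drop; pos2(id13) recv 97: fwd; pos3(id73) recv 13: drop; pos0(id48) recv 73: fwd
Round 2: pos3(id73) recv 97: fwd; pos1(id97) recv 73: drop
Round 3: pos0(id48) recv 97: fwd
Round 4: pos1(id97) recv 97: ELECTED
Message ID 73 originates at pos 3; dropped at pos 1 in round 2

Answer: 2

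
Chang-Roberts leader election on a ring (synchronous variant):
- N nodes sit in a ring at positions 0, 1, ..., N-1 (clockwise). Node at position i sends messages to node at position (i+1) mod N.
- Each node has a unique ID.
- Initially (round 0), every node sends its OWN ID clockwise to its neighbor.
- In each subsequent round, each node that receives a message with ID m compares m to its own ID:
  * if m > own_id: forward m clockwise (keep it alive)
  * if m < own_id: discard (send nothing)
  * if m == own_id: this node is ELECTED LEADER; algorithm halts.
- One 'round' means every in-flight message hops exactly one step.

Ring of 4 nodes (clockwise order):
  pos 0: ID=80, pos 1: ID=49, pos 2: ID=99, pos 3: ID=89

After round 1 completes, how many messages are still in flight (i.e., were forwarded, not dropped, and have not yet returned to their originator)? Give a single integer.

Answer: 3

Derivation:
Round 1: pos1(id49) recv 80: fwd; pos2(id99) recv 49: drop; pos3(id89) recv 99: fwd; pos0(id80) recv 89: fwd
After round 1: 3 messages still in flight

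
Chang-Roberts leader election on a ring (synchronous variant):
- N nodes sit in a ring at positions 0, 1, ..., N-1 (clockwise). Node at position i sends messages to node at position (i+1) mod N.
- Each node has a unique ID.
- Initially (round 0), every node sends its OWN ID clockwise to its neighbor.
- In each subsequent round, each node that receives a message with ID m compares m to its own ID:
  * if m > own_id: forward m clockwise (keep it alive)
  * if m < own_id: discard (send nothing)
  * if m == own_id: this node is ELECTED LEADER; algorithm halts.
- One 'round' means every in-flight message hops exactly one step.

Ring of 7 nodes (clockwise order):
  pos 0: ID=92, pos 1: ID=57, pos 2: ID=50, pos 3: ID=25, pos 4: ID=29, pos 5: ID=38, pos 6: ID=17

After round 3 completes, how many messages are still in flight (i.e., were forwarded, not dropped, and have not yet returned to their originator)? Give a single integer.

Round 1: pos1(id57) recv 92: fwd; pos2(id50) recv 57: fwd; pos3(id25) recv 50: fwd; pos4(id29) recv 25: drop; pos5(id38) recv 29: drop; pos6(id17) recv 38: fwd; pos0(id92) recv 17: drop
Round 2: pos2(id50) recv 92: fwd; pos3(id25) recv 57: fwd; pos4(id29) recv 50: fwd; pos0(id92) recv 38: drop
Round 3: pos3(id25) recv 92: fwd; pos4(id29) recv 57: fwd; pos5(id38) recv 50: fwd
After round 3: 3 messages still in flight

Answer: 3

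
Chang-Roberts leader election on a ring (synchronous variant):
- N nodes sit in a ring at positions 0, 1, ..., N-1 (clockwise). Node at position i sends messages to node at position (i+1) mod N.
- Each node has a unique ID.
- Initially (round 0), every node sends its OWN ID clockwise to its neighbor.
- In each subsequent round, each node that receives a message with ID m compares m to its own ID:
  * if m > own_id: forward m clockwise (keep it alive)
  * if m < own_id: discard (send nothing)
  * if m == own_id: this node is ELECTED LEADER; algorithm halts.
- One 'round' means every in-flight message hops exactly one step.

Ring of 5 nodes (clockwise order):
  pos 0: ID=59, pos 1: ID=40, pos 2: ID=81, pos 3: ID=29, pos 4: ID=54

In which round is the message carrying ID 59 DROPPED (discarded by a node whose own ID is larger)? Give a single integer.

Round 1: pos1(id40) recv 59: fwd; pos2(id81) recv 40: drop; pos3(id29) recv 81: fwd; pos4(id54) recv 29: drop; pos0(id59) recv 54: drop
Round 2: pos2(id81) recv 59: drop; pos4(id54) recv 81: fwd
Round 3: pos0(id59) recv 81: fwd
Round 4: pos1(id40) recv 81: fwd
Round 5: pos2(id81) recv 81: ELECTED
Message ID 59 originates at pos 0; dropped at pos 2 in round 2

Answer: 2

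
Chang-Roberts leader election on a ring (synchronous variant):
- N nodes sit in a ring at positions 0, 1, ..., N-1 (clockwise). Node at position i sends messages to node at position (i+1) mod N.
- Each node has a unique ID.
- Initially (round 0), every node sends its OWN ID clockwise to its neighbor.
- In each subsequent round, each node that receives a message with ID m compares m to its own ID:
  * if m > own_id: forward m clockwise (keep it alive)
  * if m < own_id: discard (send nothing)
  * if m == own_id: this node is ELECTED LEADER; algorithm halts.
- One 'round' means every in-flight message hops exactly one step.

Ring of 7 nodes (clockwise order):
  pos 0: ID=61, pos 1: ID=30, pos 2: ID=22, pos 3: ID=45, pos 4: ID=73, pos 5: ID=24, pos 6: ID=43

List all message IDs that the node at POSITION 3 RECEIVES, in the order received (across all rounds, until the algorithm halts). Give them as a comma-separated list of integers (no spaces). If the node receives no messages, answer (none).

Round 1: pos1(id30) recv 61: fwd; pos2(id22) recv 30: fwd; pos3(id45) recv 22: drop; pos4(id73) recv 45: drop; pos5(id24) recv 73: fwd; pos6(id43) recv 24: drop; pos0(id61) recv 43: drop
Round 2: pos2(id22) recv 61: fwd; pos3(id45) recv 30: drop; pos6(id43) recv 73: fwd
Round 3: pos3(id45) recv 61: fwd; pos0(id61) recv 73: fwd
Round 4: pos4(id73) recv 61: drop; pos1(id30) recv 73: fwd
Round 5: pos2(id22) recv 73: fwd
Round 6: pos3(id45) recv 73: fwd
Round 7: pos4(id73) recv 73: ELECTED

Answer: 22,30,61,73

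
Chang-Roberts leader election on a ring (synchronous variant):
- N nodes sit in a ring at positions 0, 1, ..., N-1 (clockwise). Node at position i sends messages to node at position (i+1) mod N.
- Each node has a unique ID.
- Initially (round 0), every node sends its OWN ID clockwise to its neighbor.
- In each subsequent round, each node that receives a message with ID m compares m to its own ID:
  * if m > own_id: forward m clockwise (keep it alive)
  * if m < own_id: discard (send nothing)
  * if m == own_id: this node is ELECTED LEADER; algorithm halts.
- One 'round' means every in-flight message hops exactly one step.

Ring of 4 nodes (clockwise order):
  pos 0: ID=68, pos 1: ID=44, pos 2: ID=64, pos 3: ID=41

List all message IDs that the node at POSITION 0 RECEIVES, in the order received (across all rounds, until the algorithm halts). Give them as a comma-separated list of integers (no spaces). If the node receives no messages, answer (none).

Answer: 41,64,68

Derivation:
Round 1: pos1(id44) recv 68: fwd; pos2(id64) recv 44: drop; pos3(id41) recv 64: fwd; pos0(id68) recv 41: drop
Round 2: pos2(id64) recv 68: fwd; pos0(id68) recv 64: drop
Round 3: pos3(id41) recv 68: fwd
Round 4: pos0(id68) recv 68: ELECTED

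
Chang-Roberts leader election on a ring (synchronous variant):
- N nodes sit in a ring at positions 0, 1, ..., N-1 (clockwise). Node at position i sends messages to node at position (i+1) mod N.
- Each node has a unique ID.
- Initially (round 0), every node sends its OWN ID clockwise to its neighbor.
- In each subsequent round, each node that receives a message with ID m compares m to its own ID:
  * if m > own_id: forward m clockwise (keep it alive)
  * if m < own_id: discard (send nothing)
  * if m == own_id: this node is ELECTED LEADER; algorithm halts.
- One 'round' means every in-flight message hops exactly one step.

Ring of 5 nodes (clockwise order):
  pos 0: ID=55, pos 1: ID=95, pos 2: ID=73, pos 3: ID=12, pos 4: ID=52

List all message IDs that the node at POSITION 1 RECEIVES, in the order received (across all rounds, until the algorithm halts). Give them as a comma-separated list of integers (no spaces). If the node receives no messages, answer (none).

Round 1: pos1(id95) recv 55: drop; pos2(id73) recv 95: fwd; pos3(id12) recv 73: fwd; pos4(id52) recv 12: drop; pos0(id55) recv 52: drop
Round 2: pos3(id12) recv 95: fwd; pos4(id52) recv 73: fwd
Round 3: pos4(id52) recv 95: fwd; pos0(id55) recv 73: fwd
Round 4: pos0(id55) recv 95: fwd; pos1(id95) recv 73: drop
Round 5: pos1(id95) recv 95: ELECTED

Answer: 55,73,95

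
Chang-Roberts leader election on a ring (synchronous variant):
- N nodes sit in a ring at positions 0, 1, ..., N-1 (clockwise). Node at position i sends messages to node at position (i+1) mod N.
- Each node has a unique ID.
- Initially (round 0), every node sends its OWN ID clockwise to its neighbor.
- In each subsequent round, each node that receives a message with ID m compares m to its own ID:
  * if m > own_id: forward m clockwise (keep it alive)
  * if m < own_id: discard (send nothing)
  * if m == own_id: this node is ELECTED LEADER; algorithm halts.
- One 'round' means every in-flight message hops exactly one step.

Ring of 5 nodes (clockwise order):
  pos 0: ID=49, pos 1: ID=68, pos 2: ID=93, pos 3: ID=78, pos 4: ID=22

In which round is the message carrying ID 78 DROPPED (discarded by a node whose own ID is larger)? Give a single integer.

Answer: 4

Derivation:
Round 1: pos1(id68) recv 49: drop; pos2(id93) recv 68: drop; pos3(id78) recv 93: fwd; pos4(id22) recv 78: fwd; pos0(id49) recv 22: drop
Round 2: pos4(id22) recv 93: fwd; pos0(id49) recv 78: fwd
Round 3: pos0(id49) recv 93: fwd; pos1(id68) recv 78: fwd
Round 4: pos1(id68) recv 93: fwd; pos2(id93) recv 78: drop
Round 5: pos2(id93) recv 93: ELECTED
Message ID 78 originates at pos 3; dropped at pos 2 in round 4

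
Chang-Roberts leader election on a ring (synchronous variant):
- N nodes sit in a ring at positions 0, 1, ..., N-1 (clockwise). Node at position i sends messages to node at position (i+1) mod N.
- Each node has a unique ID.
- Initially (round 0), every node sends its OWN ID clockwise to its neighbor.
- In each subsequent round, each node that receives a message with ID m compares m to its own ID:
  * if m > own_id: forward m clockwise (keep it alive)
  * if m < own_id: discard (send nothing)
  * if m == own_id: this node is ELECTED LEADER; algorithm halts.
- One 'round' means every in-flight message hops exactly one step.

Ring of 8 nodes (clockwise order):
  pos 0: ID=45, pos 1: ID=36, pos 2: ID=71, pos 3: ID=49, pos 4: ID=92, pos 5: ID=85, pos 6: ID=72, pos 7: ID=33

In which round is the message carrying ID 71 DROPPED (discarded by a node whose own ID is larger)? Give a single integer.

Round 1: pos1(id36) recv 45: fwd; pos2(id71) recv 36: drop; pos3(id49) recv 71: fwd; pos4(id92) recv 49: drop; pos5(id85) recv 92: fwd; pos6(id72) recv 85: fwd; pos7(id33) recv 72: fwd; pos0(id45) recv 33: drop
Round 2: pos2(id71) recv 45: drop; pos4(id92) recv 71: drop; pos6(id72) recv 92: fwd; pos7(id33) recv 85: fwd; pos0(id45) recv 72: fwd
Round 3: pos7(id33) recv 92: fwd; pos0(id45) recv 85: fwd; pos1(id36) recv 72: fwd
Round 4: pos0(id45) recv 92: fwd; pos1(id36) recv 85: fwd; pos2(id71) recv 72: fwd
Round 5: pos1(id36) recv 92: fwd; pos2(id71) recv 85: fwd; pos3(id49) recv 72: fwd
Round 6: pos2(id71) recv 92: fwd; pos3(id49) recv 85: fwd; pos4(id92) recv 72: drop
Round 7: pos3(id49) recv 92: fwd; pos4(id92) recv 85: drop
Round 8: pos4(id92) recv 92: ELECTED
Message ID 71 originates at pos 2; dropped at pos 4 in round 2

Answer: 2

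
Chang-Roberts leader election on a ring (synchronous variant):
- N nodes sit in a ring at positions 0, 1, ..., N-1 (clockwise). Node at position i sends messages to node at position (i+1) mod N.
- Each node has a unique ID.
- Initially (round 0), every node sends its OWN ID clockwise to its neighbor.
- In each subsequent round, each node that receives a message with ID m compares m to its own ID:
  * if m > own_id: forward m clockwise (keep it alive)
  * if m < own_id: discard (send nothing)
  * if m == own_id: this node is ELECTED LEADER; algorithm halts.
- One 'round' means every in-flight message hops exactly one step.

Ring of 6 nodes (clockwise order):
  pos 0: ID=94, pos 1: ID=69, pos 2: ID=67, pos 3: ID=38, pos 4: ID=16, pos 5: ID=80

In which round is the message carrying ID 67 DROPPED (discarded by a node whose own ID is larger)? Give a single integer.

Round 1: pos1(id69) recv 94: fwd; pos2(id67) recv 69: fwd; pos3(id38) recv 67: fwd; pos4(id16) recv 38: fwd; pos5(id80) recv 16: drop; pos0(id94) recv 80: drop
Round 2: pos2(id67) recv 94: fwd; pos3(id38) recv 69: fwd; pos4(id16) recv 67: fwd; pos5(id80) recv 38: drop
Round 3: pos3(id38) recv 94: fwd; pos4(id16) recv 69: fwd; pos5(id80) recv 67: drop
Round 4: pos4(id16) recv 94: fwd; pos5(id80) recv 69: drop
Round 5: pos5(id80) recv 94: fwd
Round 6: pos0(id94) recv 94: ELECTED
Message ID 67 originates at pos 2; dropped at pos 5 in round 3

Answer: 3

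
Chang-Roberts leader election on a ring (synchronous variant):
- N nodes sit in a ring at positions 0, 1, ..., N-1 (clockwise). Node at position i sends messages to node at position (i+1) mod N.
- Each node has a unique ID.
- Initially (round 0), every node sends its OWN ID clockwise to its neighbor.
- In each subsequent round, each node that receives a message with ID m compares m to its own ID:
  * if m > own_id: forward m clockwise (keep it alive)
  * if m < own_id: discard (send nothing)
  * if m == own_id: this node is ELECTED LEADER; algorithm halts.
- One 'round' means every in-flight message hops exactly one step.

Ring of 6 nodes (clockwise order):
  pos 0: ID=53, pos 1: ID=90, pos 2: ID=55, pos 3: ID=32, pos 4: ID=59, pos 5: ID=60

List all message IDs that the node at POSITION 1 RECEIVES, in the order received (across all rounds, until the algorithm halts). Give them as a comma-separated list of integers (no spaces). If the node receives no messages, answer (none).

Round 1: pos1(id90) recv 53: drop; pos2(id55) recv 90: fwd; pos3(id32) recv 55: fwd; pos4(id59) recv 32: drop; pos5(id60) recv 59: drop; pos0(id53) recv 60: fwd
Round 2: pos3(id32) recv 90: fwd; pos4(id59) recv 55: drop; pos1(id90) recv 60: drop
Round 3: pos4(id59) recv 90: fwd
Round 4: pos5(id60) recv 90: fwd
Round 5: pos0(id53) recv 90: fwd
Round 6: pos1(id90) recv 90: ELECTED

Answer: 53,60,90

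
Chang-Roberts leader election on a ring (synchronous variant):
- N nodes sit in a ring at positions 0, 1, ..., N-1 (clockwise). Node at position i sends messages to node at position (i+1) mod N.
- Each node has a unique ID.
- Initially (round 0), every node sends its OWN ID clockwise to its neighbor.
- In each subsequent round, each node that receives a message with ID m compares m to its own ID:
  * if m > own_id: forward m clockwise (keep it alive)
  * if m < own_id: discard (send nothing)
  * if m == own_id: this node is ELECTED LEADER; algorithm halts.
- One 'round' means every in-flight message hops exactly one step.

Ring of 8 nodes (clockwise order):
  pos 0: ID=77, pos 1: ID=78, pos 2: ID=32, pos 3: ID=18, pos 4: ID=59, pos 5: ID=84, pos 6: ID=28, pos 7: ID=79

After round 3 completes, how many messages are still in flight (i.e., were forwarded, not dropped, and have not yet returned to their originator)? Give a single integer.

Round 1: pos1(id78) recv 77: drop; pos2(id32) recv 78: fwd; pos3(id18) recv 32: fwd; pos4(id59) recv 18: drop; pos5(id84) recv 59: drop; pos6(id28) recv 84: fwd; pos7(id79) recv 28: drop; pos0(id77) recv 79: fwd
Round 2: pos3(id18) recv 78: fwd; pos4(id59) recv 32: drop; pos7(id79) recv 84: fwd; pos1(id78) recv 79: fwd
Round 3: pos4(id59) recv 78: fwd; pos0(id77) recv 84: fwd; pos2(id32) recv 79: fwd
After round 3: 3 messages still in flight

Answer: 3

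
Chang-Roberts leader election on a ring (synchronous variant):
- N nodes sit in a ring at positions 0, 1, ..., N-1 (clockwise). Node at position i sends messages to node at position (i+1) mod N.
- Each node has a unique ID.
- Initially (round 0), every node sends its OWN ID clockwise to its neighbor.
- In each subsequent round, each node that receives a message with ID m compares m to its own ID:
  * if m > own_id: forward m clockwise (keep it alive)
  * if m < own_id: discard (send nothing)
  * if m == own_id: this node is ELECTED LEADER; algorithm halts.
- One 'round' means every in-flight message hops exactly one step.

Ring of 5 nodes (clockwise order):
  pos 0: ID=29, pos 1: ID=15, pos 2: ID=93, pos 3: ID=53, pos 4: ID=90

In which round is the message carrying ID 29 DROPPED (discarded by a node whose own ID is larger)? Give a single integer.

Round 1: pos1(id15) recv 29: fwd; pos2(id93) recv 15: drop; pos3(id53) recv 93: fwd; pos4(id90) recv 53: drop; pos0(id29) recv 90: fwd
Round 2: pos2(id93) recv 29: drop; pos4(id90) recv 93: fwd; pos1(id15) recv 90: fwd
Round 3: pos0(id29) recv 93: fwd; pos2(id93) recv 90: drop
Round 4: pos1(id15) recv 93: fwd
Round 5: pos2(id93) recv 93: ELECTED
Message ID 29 originates at pos 0; dropped at pos 2 in round 2

Answer: 2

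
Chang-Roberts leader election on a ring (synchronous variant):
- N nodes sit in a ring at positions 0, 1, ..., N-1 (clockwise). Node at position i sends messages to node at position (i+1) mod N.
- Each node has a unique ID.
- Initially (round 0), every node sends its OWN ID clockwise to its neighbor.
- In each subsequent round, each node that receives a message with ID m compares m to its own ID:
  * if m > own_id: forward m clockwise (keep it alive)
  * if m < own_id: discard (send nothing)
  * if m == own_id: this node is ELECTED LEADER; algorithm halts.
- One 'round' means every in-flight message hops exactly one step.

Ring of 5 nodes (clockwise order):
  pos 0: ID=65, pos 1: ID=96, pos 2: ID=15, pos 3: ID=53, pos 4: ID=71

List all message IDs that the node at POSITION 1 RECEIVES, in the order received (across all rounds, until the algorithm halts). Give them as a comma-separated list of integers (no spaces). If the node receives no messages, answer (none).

Round 1: pos1(id96) recv 65: drop; pos2(id15) recv 96: fwd; pos3(id53) recv 15: drop; pos4(id71) recv 53: drop; pos0(id65) recv 71: fwd
Round 2: pos3(id53) recv 96: fwd; pos1(id96) recv 71: drop
Round 3: pos4(id71) recv 96: fwd
Round 4: pos0(id65) recv 96: fwd
Round 5: pos1(id96) recv 96: ELECTED

Answer: 65,71,96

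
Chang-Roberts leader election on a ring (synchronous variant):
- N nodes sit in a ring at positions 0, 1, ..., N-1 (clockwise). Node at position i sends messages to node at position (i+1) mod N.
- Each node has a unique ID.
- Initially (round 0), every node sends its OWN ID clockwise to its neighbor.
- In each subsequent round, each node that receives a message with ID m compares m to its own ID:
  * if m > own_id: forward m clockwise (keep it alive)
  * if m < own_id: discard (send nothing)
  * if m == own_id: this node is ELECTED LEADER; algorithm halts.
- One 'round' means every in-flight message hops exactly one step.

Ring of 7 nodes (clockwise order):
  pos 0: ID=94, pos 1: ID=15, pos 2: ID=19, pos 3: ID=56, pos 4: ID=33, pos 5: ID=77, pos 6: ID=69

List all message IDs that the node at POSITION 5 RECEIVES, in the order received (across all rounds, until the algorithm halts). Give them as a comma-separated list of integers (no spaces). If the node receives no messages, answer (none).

Answer: 33,56,94

Derivation:
Round 1: pos1(id15) recv 94: fwd; pos2(id19) recv 15: drop; pos3(id56) recv 19: drop; pos4(id33) recv 56: fwd; pos5(id77) recv 33: drop; pos6(id69) recv 77: fwd; pos0(id94) recv 69: drop
Round 2: pos2(id19) recv 94: fwd; pos5(id77) recv 56: drop; pos0(id94) recv 77: drop
Round 3: pos3(id56) recv 94: fwd
Round 4: pos4(id33) recv 94: fwd
Round 5: pos5(id77) recv 94: fwd
Round 6: pos6(id69) recv 94: fwd
Round 7: pos0(id94) recv 94: ELECTED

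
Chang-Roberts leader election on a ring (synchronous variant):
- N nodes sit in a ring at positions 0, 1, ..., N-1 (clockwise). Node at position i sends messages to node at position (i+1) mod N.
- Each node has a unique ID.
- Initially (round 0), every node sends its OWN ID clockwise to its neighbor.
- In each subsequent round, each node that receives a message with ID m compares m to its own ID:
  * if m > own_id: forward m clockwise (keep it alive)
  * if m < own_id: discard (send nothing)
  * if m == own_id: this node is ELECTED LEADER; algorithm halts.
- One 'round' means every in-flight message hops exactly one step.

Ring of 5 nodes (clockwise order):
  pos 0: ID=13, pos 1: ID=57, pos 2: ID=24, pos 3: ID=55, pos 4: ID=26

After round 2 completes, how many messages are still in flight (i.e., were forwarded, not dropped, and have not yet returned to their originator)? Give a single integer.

Answer: 2

Derivation:
Round 1: pos1(id57) recv 13: drop; pos2(id24) recv 57: fwd; pos3(id55) recv 24: drop; pos4(id26) recv 55: fwd; pos0(id13) recv 26: fwd
Round 2: pos3(id55) recv 57: fwd; pos0(id13) recv 55: fwd; pos1(id57) recv 26: drop
After round 2: 2 messages still in flight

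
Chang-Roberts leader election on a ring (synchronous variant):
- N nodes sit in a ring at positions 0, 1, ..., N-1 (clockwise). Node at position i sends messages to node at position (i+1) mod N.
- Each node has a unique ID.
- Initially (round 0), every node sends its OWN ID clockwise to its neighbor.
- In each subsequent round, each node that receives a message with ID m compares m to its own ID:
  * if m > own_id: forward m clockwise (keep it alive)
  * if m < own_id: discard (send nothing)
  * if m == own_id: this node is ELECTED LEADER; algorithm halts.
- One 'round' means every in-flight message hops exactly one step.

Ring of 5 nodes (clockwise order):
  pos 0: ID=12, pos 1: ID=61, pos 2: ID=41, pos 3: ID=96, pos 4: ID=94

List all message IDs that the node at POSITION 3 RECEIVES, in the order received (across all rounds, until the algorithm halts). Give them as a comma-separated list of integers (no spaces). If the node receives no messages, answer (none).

Answer: 41,61,94,96

Derivation:
Round 1: pos1(id61) recv 12: drop; pos2(id41) recv 61: fwd; pos3(id96) recv 41: drop; pos4(id94) recv 96: fwd; pos0(id12) recv 94: fwd
Round 2: pos3(id96) recv 61: drop; pos0(id12) recv 96: fwd; pos1(id61) recv 94: fwd
Round 3: pos1(id61) recv 96: fwd; pos2(id41) recv 94: fwd
Round 4: pos2(id41) recv 96: fwd; pos3(id96) recv 94: drop
Round 5: pos3(id96) recv 96: ELECTED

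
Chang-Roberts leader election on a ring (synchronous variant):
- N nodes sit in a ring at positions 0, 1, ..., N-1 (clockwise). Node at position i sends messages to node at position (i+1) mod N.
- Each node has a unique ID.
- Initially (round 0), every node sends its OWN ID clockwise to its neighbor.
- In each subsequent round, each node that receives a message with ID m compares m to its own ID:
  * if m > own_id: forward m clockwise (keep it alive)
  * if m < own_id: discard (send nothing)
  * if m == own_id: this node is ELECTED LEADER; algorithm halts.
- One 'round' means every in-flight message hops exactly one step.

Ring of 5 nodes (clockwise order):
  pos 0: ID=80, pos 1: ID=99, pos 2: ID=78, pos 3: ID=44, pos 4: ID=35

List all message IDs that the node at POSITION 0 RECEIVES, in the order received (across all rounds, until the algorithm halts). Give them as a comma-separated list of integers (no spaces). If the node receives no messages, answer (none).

Round 1: pos1(id99) recv 80: drop; pos2(id78) recv 99: fwd; pos3(id44) recv 78: fwd; pos4(id35) recv 44: fwd; pos0(id80) recv 35: drop
Round 2: pos3(id44) recv 99: fwd; pos4(id35) recv 78: fwd; pos0(id80) recv 44: drop
Round 3: pos4(id35) recv 99: fwd; pos0(id80) recv 78: drop
Round 4: pos0(id80) recv 99: fwd
Round 5: pos1(id99) recv 99: ELECTED

Answer: 35,44,78,99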